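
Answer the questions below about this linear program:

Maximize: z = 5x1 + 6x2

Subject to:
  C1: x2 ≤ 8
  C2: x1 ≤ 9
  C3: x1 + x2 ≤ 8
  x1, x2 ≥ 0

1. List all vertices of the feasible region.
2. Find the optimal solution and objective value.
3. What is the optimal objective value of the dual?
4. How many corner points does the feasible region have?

1. (0, 0), (8, 0), (0, 8)
2. x1 = 0, x2 = 8, z = 48
3. 48 (by strong duality, equal to the primal optimum)
4. 3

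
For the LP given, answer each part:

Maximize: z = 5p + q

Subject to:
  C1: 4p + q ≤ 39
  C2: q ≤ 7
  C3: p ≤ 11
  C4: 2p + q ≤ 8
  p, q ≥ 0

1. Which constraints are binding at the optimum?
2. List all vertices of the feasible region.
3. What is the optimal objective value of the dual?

1. C4, q ≥ 0
2. (0, 0), (4, 0), (0.5, 7), (0, 7)
3. 20 (by strong duality, equal to the primal optimum)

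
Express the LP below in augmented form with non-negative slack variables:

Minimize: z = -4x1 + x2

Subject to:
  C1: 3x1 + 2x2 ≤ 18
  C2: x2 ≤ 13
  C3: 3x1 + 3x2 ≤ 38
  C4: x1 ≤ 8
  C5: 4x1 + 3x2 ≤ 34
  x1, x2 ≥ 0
min z = -4x1 + x2

s.t.
  3x1 + 2x2 + s1 = 18
  x2 + s2 = 13
  3x1 + 3x2 + s3 = 38
  x1 + s4 = 8
  4x1 + 3x2 + s5 = 34
  x1, x2, s1, s2, s3, s4, s5 ≥ 0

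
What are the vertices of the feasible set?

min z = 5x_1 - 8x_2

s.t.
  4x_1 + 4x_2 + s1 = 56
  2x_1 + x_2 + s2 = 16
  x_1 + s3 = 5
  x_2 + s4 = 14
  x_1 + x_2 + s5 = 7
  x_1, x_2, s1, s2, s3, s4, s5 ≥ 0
Each vertex is the intersection of two constraint boundaries that also satisfies all remaining constraints:
  x_1 = 0 and x_2 = 0 → (0, 0)
  x_1 = 5 and x_2 = 0 → (5, 0)
  x_1 = 5 and x_1 + x_2 = 7 → (5, 2)
  x_1 + x_2 = 7 and x_1 = 0 → (0, 7)

Vertices: (0, 0), (5, 0), (5, 2), (0, 7)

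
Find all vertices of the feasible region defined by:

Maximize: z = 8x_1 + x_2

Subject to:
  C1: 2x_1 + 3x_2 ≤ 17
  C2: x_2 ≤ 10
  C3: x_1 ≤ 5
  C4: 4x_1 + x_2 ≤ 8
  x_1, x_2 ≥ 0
Each vertex is the intersection of two constraint boundaries that also satisfies all remaining constraints:
  x_1 = 0 and x_2 = 0 → (0, 0)
  4x_1 + x_2 = 8 and x_2 = 0 → (2, 0)
  2x_1 + 3x_2 = 17 and 4x_1 + x_2 = 8 → (0.7, 5.2)
  2x_1 + 3x_2 = 17 and x_1 = 0 → (0, 5.667)

Vertices: (0, 0), (2, 0), (0.7, 5.2), (0, 5.667)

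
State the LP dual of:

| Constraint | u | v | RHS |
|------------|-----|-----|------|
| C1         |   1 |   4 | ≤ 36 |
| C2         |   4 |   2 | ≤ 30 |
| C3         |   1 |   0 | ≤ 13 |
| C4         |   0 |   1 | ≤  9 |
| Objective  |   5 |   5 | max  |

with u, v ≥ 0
Minimize: z = 36y1 + 30y2 + 13y3 + 9y4

Subject to:
  C1: -y1 - 4y2 - y3 ≤ -5
  C2: -4y1 - 2y2 - y4 ≤ -5
  y1, y2, y3, y4 ≥ 0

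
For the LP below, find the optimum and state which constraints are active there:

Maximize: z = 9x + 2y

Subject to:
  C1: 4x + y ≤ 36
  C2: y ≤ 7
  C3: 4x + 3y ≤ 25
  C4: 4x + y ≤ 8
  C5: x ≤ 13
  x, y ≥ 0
Optimal: x = 2, y = 0
Slack at optimum:
  C1: slack = 28
  C2: slack = 7
  C3: slack = 17
  C4: slack = 0 (binding)
  C5: slack = 11
  x ≥ 0: x = 2
  y ≥ 0: y = 0 (binding)
Binding constraints: C4, y ≥ 0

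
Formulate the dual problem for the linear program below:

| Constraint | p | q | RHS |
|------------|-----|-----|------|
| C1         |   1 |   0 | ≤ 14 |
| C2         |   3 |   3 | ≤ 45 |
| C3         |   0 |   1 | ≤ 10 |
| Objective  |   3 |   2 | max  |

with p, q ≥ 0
Minimize: z = 14y1 + 45y2 + 10y3

Subject to:
  C1: -y1 - 3y2 ≤ -3
  C2: -3y2 - y3 ≤ -2
  y1, y2, y3 ≥ 0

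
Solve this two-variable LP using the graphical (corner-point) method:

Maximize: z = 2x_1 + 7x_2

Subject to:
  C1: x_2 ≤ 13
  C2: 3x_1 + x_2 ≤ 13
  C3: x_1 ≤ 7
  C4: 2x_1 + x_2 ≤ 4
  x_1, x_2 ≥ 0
Each vertex is the intersection of two constraint boundaries that also satisfies all remaining constraints:
  x_1 = 0 and x_2 = 0 → (0, 0)
  2x_1 + x_2 = 4 and x_2 = 0 → (2, 0)
  2x_1 + x_2 = 4 and x_1 = 0 → (0, 4)

Evaluating z = 2x_1 + 7x_2 at each vertex:
  (0, 0): z = 0
  (2, 0): z = 4
  (0, 4): z = 28

The maximum is at (0, 4) with z = 28.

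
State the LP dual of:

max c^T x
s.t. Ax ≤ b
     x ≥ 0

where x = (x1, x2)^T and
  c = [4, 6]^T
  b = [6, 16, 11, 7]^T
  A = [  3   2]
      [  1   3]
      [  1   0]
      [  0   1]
Minimize: z = 6y1 + 16y2 + 11y3 + 7y4

Subject to:
  C1: -3y1 - y2 - y3 ≤ -4
  C2: -2y1 - 3y2 - y4 ≤ -6
  y1, y2, y3, y4 ≥ 0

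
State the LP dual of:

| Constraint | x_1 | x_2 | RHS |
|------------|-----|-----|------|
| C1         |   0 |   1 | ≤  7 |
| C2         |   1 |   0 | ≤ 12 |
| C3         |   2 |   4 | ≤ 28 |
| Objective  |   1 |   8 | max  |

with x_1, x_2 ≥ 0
Minimize: z = 7y1 + 12y2 + 28y3

Subject to:
  C1: -y2 - 2y3 ≤ -1
  C2: -y1 - 4y3 ≤ -8
  y1, y2, y3 ≥ 0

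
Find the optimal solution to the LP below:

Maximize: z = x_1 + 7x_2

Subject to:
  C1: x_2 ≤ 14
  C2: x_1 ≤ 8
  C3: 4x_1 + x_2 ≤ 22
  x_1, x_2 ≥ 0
Each vertex is the intersection of two constraint boundaries that also satisfies all remaining constraints:
  x_1 = 0 and x_2 = 0 → (0, 0)
  4x_1 + x_2 = 22 and x_2 = 0 → (5.5, 0)
  x_2 = 14 and 4x_1 + x_2 = 22 → (2, 14)
  x_2 = 14 and x_1 = 0 → (0, 14)

Evaluating z = x_1 + 7x_2 at each vertex:
  (0, 0): z = 0
  (5.5, 0): z = 5.5
  (2, 14): z = 100
  (0, 14): z = 98

The maximum is at (2, 14) with z = 100.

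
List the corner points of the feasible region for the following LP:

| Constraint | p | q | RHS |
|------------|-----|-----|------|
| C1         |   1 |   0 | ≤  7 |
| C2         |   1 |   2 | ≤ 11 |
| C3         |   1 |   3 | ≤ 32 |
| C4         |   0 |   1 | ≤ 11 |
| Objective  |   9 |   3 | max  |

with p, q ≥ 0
Each vertex is the intersection of two constraint boundaries that also satisfies all remaining constraints:
  p = 0 and q = 0 → (0, 0)
  p = 7 and q = 0 → (7, 0)
  p = 7 and p + 2q = 11 → (7, 2)
  p + 2q = 11 and p = 0 → (0, 5.5)

Vertices: (0, 0), (7, 0), (7, 2), (0, 5.5)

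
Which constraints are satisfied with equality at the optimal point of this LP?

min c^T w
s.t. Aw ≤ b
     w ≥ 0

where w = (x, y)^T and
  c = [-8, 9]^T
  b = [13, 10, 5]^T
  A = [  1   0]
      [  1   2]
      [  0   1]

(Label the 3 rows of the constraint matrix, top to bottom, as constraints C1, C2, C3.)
Optimal: x = 10, y = 0
Slack at optimum:
  C1: slack = 3
  C2: slack = 0 (binding)
  C3: slack = 5
  x ≥ 0: x = 10
  y ≥ 0: y = 0 (binding)
Binding constraints: C2, y ≥ 0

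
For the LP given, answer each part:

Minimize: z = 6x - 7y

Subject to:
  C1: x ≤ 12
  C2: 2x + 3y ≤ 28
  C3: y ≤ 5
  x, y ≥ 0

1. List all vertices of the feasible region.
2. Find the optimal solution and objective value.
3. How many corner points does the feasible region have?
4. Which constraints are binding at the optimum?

1. (0, 0), (12, 0), (12, 1.333), (6.5, 5), (0, 5)
2. x = 0, y = 5, z = -35
3. 5
4. C3, x ≥ 0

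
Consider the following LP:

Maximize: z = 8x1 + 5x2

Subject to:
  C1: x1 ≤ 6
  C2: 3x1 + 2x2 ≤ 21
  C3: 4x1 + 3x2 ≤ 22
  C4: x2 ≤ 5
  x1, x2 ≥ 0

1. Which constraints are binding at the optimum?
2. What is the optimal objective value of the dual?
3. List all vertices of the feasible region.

1. C3, x2 ≥ 0
2. 44 (by strong duality, equal to the primal optimum)
3. (0, 0), (5.5, 0), (1.75, 5), (0, 5)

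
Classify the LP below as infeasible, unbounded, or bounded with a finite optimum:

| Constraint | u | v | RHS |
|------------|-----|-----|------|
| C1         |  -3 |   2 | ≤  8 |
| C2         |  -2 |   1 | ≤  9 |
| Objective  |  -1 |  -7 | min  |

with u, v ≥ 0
Feasible point: (0, 0) satisfies every constraint, so the LP is feasible.
Direction d = (1, 0): for each constraint row a, a·d ≤ 0 —
  (-3)(1) + (2)(0) = -3 ≤ 0
  (-2)(1) + (1)(0) = -2 ≤ 0
and d ≥ 0, so (0, 0) + t·d stays feasible for every t ≥ 0. Along this ray z = -u - 7v changes by -1 per unit t, so z → −∞.

Unbounded — the objective can decrease without bound over the feasible region.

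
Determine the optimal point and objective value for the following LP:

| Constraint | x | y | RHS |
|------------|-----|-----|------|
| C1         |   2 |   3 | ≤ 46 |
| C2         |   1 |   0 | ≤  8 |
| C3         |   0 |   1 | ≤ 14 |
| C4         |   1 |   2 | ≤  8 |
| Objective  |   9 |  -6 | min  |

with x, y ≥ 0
Each vertex is the intersection of two constraint boundaries that also satisfies all remaining constraints:
  x = 0 and y = 0 → (0, 0)
  x = 8 and x + 2y = 8 → (8, 0)
  x + 2y = 8 and x = 0 → (0, 4)

Evaluating z = 9x - 6y at each vertex:
  (0, 0): z = 0
  (8, 0): z = 72
  (0, 4): z = -24

The minimum is at (0, 4) with z = -24.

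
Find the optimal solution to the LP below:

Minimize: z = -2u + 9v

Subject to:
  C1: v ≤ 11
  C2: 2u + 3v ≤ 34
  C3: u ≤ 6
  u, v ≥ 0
Each vertex is the intersection of two constraint boundaries that also satisfies all remaining constraints:
  u = 0 and v = 0 → (0, 0)
  u = 6 and v = 0 → (6, 0)
  2u + 3v = 34 and u = 6 → (6, 7.333)
  v = 11 and 2u + 3v = 34 → (0.5, 11)
  v = 11 and u = 0 → (0, 11)

Evaluating z = -2u + 9v at each vertex:
  (0, 0): z = 0
  (6, 0): z = -12
  (6, 7.333): z = 54
  (0.5, 11): z = 98
  (0, 11): z = 99

The minimum is at (6, 0) with z = -12.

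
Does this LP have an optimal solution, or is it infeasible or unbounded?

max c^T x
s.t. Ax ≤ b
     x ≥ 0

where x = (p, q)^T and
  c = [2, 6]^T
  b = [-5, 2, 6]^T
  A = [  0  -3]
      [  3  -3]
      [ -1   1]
Feasible point: (0, 2) satisfies every constraint, so the LP is feasible.
Direction d = (1, 1): for each constraint row a, a·d ≤ 0 —
  (0)(1) + (-3)(1) = -3 ≤ 0
  (3)(1) + (-3)(1) = 0 ≤ 0
  (-1)(1) + (1)(1) = 0 ≤ 0
and d ≥ 0, so (0, 2) + t·d stays feasible for every t ≥ 0. Along this ray z = 2p + 6q changes by 8 per unit t, so z → +∞.

Unbounded — the objective can increase without bound over the feasible region.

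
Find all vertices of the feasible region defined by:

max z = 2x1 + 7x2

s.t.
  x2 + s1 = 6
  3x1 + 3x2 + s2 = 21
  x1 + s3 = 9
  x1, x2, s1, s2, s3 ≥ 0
Each vertex is the intersection of two constraint boundaries that also satisfies all remaining constraints:
  x1 = 0 and x2 = 0 → (0, 0)
  3x1 + 3x2 = 21 and x2 = 0 → (7, 0)
  x2 = 6 and 3x1 + 3x2 = 21 → (1, 6)
  x2 = 6 and x1 = 0 → (0, 6)

Vertices: (0, 0), (7, 0), (1, 6), (0, 6)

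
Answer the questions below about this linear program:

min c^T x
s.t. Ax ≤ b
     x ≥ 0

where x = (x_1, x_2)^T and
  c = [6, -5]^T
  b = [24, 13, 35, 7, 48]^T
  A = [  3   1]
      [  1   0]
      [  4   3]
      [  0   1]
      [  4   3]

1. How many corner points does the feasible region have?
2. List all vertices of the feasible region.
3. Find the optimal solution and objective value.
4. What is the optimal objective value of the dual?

1. 5
2. (0, 0), (8, 0), (7.4, 1.8), (3.5, 7), (0, 7)
3. x_1 = 0, x_2 = 7, z = -35
4. -35 (by strong duality, equal to the primal optimum)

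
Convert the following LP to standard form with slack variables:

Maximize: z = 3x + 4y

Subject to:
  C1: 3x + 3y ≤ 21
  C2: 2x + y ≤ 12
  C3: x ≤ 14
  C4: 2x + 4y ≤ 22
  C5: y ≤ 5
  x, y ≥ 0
max z = 3x + 4y

s.t.
  3x + 3y + s1 = 21
  2x + y + s2 = 12
  x + s3 = 14
  2x + 4y + s4 = 22
  y + s5 = 5
  x, y, s1, s2, s3, s4, s5 ≥ 0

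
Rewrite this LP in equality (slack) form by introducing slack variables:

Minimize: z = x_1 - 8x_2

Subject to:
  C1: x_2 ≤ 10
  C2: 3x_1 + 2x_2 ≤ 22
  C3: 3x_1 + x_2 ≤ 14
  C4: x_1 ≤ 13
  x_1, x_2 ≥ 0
min z = x_1 - 8x_2

s.t.
  x_2 + s1 = 10
  3x_1 + 2x_2 + s2 = 22
  3x_1 + x_2 + s3 = 14
  x_1 + s4 = 13
  x_1, x_2, s1, s2, s3, s4 ≥ 0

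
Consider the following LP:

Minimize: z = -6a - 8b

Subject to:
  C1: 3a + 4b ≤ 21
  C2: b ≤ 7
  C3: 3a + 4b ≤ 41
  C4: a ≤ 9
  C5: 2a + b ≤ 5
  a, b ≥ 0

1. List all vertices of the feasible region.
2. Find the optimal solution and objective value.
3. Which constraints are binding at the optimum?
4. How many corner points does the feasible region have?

1. (0, 0), (2.5, 0), (0, 5)
2. a = 0, b = 5, z = -40
3. C5, a ≥ 0
4. 3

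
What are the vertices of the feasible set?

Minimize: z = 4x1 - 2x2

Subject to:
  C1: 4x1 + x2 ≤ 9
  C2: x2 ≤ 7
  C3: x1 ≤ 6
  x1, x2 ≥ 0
Each vertex is the intersection of two constraint boundaries that also satisfies all remaining constraints:
  x1 = 0 and x2 = 0 → (0, 0)
  4x1 + x2 = 9 and x2 = 0 → (2.25, 0)
  4x1 + x2 = 9 and x2 = 7 → (0.5, 7)
  x2 = 7 and x1 = 0 → (0, 7)

Vertices: (0, 0), (2.25, 0), (0.5, 7), (0, 7)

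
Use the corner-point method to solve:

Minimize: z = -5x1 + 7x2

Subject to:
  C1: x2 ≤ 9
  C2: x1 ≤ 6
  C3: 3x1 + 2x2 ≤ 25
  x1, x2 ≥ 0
Each vertex is the intersection of two constraint boundaries that also satisfies all remaining constraints:
  x1 = 0 and x2 = 0 → (0, 0)
  x1 = 6 and x2 = 0 → (6, 0)
  x1 = 6 and 3x1 + 2x2 = 25 → (6, 3.5)
  x2 = 9 and 3x1 + 2x2 = 25 → (2.333, 9)
  x2 = 9 and x1 = 0 → (0, 9)

Evaluating z = -5x1 + 7x2 at each vertex:
  (0, 0): z = 0
  (6, 0): z = -30
  (6, 3.5): z = -5.5
  (2.333, 9): z = 51.33
  (0, 9): z = 63

The minimum is at (6, 0) with z = -30.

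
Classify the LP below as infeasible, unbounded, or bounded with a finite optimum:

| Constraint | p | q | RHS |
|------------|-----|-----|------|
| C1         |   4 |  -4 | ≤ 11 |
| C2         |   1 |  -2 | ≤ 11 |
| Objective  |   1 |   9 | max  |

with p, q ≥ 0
Feasible point: (0, 0) satisfies every constraint, so the LP is feasible.
Direction d = (0, 1): for each constraint row a, a·d ≤ 0 —
  (4)(0) + (-4)(1) = -4 ≤ 0
  (1)(0) + (-2)(1) = -2 ≤ 0
and d ≥ 0, so (0, 0) + t·d stays feasible for every t ≥ 0. Along this ray z = p + 9q changes by 9 per unit t, so z → +∞.

Unbounded: there is a feasible ray along which z → +∞.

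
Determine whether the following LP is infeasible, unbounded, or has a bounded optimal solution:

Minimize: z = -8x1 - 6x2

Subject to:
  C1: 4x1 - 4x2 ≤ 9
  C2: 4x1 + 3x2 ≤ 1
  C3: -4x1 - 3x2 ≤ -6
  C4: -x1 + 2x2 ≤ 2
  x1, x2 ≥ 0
C2 requires 4x1 + 3x2 ≤ 1, while C3 (-4x1 - 3x2 ≤ -6) is equivalent to 4x1 + 3x2 ≥ 6. Together they would need 6 ≤ 4x1 + 3x2 ≤ 1, which is impossible since 6 > 1. No point satisfies all constraints.

The feasible region is empty; the LP is infeasible.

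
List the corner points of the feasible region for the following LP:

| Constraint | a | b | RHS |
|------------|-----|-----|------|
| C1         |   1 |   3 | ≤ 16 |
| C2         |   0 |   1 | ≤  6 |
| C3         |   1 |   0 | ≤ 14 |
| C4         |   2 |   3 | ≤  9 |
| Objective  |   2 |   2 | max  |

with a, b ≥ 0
Each vertex is the intersection of two constraint boundaries that also satisfies all remaining constraints:
  a = 0 and b = 0 → (0, 0)
  2a + 3b = 9 and b = 0 → (4.5, 0)
  2a + 3b = 9 and a = 0 → (0, 3)

Vertices: (0, 0), (4.5, 0), (0, 3)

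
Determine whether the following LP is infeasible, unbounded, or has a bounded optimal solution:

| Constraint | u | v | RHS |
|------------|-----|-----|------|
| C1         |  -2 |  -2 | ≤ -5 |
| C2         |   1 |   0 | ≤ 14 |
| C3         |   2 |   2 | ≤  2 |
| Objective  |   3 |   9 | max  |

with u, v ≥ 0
C3 requires 2u + 2v ≤ 2, while C1 (-2u - 2v ≤ -5) is equivalent to 2u + 2v ≥ 5. Together they would need 5 ≤ 2u + 2v ≤ 2, which is impossible since 5 > 2. No point satisfies all constraints.

Infeasible — the constraint set is empty.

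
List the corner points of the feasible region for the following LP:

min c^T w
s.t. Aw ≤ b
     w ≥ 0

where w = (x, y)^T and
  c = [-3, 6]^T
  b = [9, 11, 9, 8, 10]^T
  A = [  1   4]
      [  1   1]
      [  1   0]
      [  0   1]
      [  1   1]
Each vertex is the intersection of two constraint boundaries that also satisfies all remaining constraints:
  x = 0 and y = 0 → (0, 0)
  x + 4y = 9 and x = 9 → (9, 0)
  x + 4y = 9 and x = 0 → (0, 2.25)

Vertices: (0, 0), (9, 0), (0, 2.25)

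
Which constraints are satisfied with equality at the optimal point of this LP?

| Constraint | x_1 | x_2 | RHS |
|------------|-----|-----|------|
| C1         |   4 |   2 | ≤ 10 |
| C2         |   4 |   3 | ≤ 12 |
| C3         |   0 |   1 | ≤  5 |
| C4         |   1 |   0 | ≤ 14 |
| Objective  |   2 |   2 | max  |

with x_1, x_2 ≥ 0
Optimal: x_1 = 0, x_2 = 4
Binding: C2, x_1 ≥ 0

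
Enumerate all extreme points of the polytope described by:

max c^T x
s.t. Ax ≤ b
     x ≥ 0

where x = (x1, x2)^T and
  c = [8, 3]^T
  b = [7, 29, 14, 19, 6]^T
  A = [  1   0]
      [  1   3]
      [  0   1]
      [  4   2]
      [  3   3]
Each vertex is the intersection of two constraint boundaries that also satisfies all remaining constraints:
  x1 = 0 and x2 = 0 → (0, 0)
  3x1 + 3x2 = 6 and x2 = 0 → (2, 0)
  3x1 + 3x2 = 6 and x1 = 0 → (0, 2)

Vertices: (0, 0), (2, 0), (0, 2)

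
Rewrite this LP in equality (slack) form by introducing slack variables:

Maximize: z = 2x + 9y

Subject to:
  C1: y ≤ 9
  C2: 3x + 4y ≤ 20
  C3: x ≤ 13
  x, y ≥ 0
max z = 2x + 9y

s.t.
  y + s1 = 9
  3x + 4y + s2 = 20
  x + s3 = 13
  x, y, s1, s2, s3 ≥ 0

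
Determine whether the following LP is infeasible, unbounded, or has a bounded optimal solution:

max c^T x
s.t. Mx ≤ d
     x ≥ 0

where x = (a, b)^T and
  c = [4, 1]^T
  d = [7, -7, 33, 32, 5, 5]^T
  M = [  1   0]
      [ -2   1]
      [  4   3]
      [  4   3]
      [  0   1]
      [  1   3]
The point (5, 0) satisfies every constraint, so the LP is feasible; the constraints give a ≤ 7 and b ≤ 5, which with a, b ≥ 0 keep the feasible region inside a bounded box. A feasible, bounded LP attains a finite optimum at a vertex.

Feasible with finite optimum z* = 20 at (5, 0).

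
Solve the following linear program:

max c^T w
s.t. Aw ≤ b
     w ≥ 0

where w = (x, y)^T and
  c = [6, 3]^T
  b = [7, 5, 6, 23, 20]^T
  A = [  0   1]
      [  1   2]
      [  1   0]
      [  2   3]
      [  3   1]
x = 5, y = 0, z = 30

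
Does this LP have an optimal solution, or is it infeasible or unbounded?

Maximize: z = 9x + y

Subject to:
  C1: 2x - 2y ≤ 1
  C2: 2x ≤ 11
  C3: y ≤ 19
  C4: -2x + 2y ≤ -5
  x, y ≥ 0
C1 requires 2x - 2y ≤ 1, while C4 (-2x + 2y ≤ -5) is equivalent to 2x - 2y ≥ 5. Together they would need 5 ≤ 2x - 2y ≤ 1, which is impossible since 5 > 1. No point satisfies all constraints.

The feasible region is empty; the LP is infeasible.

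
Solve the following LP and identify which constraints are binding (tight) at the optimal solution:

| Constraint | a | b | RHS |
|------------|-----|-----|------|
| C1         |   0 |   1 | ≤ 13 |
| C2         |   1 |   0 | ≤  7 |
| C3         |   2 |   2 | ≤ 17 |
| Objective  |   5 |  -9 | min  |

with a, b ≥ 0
Optimal: a = 0, b = 8.5
Slack at optimum:
  C1: slack = 4.5
  C2: slack = 7
  C3: slack = 0 (binding)
  a ≥ 0: a = 0 (binding)
  b ≥ 0: b = 8.5
Binding constraints: C3, a ≥ 0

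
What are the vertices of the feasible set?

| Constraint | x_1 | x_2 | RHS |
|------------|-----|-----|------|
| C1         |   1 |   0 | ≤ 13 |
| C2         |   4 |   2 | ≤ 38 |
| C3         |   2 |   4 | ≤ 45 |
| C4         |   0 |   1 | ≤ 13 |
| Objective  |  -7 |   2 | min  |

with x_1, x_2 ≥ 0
Each vertex is the intersection of two constraint boundaries that also satisfies all remaining constraints:
  x_1 = 0 and x_2 = 0 → (0, 0)
  4x_1 + 2x_2 = 38 and x_2 = 0 → (9.5, 0)
  4x_1 + 2x_2 = 38 and 2x_1 + 4x_2 = 45 → (5.167, 8.667)
  2x_1 + 4x_2 = 45 and x_1 = 0 → (0, 11.25)

Vertices: (0, 0), (9.5, 0), (5.167, 8.667), (0, 11.25)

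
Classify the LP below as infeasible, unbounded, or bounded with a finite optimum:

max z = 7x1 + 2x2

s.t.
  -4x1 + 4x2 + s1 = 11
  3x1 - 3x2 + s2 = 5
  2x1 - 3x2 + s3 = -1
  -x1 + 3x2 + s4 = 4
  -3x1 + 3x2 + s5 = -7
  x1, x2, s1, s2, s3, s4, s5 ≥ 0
The row 3x1 - 3x2 + s2 = 5 with s2 ≥ 0 requires 3x1 - 3x2 ≤ 5, while the row -3x1 + 3x2 + s5 = -7 with s5 ≥ 0 is equivalent to 3x1 - 3x2 ≥ 7. Together they would need 7 ≤ 3x1 - 3x2 ≤ 5, which is impossible since 7 > 5. No point satisfies all constraints.

Infeasible — the constraint set is empty.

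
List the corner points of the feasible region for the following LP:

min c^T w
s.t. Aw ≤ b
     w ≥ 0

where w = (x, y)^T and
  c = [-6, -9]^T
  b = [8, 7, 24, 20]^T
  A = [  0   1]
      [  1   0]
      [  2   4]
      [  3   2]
Each vertex is the intersection of two constraint boundaries that also satisfies all remaining constraints:
  x = 0 and y = 0 → (0, 0)
  3x + 2y = 20 and y = 0 → (6.667, 0)
  2x + 4y = 24 and 3x + 2y = 20 → (4, 4)
  2x + 4y = 24 and x = 0 → (0, 6)

Vertices: (0, 0), (6.667, 0), (4, 4), (0, 6)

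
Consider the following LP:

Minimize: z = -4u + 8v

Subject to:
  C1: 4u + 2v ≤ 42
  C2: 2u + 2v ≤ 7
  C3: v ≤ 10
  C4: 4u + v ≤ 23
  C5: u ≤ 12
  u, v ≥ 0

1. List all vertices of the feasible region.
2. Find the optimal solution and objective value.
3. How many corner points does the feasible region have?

1. (0, 0), (3.5, 0), (0, 3.5)
2. u = 3.5, v = 0, z = -14
3. 3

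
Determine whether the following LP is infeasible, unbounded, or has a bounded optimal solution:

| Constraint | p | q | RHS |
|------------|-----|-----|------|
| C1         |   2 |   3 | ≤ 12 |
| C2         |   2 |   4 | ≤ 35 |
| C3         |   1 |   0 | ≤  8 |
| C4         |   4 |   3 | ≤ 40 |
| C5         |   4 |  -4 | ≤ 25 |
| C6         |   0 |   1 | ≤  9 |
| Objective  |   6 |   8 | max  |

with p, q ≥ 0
The point (6, 0) satisfies every constraint, so the LP is feasible; the constraints give p ≤ 8 and q ≤ 9, which with p, q ≥ 0 keep the feasible region inside a bounded box. A feasible, bounded LP attains a finite optimum at a vertex.

The LP has an optimal solution: (6, 0) with z = 36.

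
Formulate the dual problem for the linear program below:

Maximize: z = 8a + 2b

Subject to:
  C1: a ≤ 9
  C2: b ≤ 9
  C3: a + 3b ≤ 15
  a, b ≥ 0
Minimize: z = 9y1 + 9y2 + 15y3

Subject to:
  C1: -y1 - y3 ≤ -8
  C2: -y2 - 3y3 ≤ -2
  y1, y2, y3 ≥ 0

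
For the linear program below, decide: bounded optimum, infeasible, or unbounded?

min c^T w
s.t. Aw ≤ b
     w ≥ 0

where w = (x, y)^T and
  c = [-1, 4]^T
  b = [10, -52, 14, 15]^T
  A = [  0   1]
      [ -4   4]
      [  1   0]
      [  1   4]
The point (14, 0) satisfies every constraint, so the LP is feasible; the constraints give x ≤ 14 and y ≤ 10, which with x, y ≥ 0 keep the feasible region inside a bounded box. A feasible, bounded LP attains a finite optimum at a vertex.

Feasible with finite optimum z* = -14 at (14, 0).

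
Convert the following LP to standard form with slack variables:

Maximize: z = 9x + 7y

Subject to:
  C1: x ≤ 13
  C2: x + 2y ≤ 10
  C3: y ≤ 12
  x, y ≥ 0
max z = 9x + 7y

s.t.
  x + s1 = 13
  x + 2y + s2 = 10
  y + s3 = 12
  x, y, s1, s2, s3 ≥ 0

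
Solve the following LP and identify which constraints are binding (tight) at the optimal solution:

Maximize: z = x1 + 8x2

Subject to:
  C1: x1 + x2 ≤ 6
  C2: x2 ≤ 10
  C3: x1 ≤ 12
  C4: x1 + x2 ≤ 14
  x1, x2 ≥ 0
Optimal: x1 = 0, x2 = 6
Binding: C1, x1 ≥ 0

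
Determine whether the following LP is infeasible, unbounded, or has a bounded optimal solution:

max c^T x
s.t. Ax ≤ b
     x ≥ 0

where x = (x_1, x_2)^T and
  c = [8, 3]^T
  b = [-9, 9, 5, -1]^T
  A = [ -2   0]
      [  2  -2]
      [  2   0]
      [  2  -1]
One constraint requires 2x_1 ≤ 5, while the constraint -2x_1 ≤ -9 is equivalent to 2x_1 ≥ 9. Together they would need 9 ≤ 2x_1 ≤ 5, which is impossible since 9 > 5. No point satisfies all constraints.

Infeasible: no point satisfies all constraints simultaneously.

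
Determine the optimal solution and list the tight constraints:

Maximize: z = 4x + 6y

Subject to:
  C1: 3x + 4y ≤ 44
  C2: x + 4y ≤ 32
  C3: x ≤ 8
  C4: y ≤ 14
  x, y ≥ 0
Optimal: x = 6, y = 6.5
Slack at optimum:
  C1: slack = 0 (binding)
  C2: slack = 0 (binding)
  C3: slack = 2
  C4: slack = 7.5
  x ≥ 0: x = 6
  y ≥ 0: y = 6.5
Binding constraints: C1, C2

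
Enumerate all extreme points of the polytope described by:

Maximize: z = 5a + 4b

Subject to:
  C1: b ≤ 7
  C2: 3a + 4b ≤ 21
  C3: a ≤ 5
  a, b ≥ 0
Each vertex is the intersection of two constraint boundaries that also satisfies all remaining constraints:
  a = 0 and b = 0 → (0, 0)
  a = 5 and b = 0 → (5, 0)
  3a + 4b = 21 and a = 5 → (5, 1.5)
  3a + 4b = 21 and a = 0 → (0, 5.25)

Vertices: (0, 0), (5, 0), (5, 1.5), (0, 5.25)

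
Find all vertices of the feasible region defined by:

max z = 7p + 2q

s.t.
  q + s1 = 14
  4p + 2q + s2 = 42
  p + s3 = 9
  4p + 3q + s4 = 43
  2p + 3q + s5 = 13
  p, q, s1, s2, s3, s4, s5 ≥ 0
Each vertex is the intersection of two constraint boundaries that also satisfies all remaining constraints:
  p = 0 and q = 0 → (0, 0)
  2p + 3q = 13 and q = 0 → (6.5, 0)
  2p + 3q = 13 and p = 0 → (0, 4.333)

Vertices: (0, 0), (6.5, 0), (0, 4.333)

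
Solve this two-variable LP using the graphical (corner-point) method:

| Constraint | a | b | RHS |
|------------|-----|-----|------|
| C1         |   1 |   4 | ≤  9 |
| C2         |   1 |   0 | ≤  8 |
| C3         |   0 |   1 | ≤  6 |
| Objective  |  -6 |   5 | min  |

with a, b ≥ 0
a = 8, b = 0, z = -48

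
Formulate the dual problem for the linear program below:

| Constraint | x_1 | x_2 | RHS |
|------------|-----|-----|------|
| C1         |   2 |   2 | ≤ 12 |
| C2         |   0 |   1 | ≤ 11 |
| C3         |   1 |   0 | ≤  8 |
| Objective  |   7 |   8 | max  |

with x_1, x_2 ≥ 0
Minimize: z = 12y1 + 11y2 + 8y3

Subject to:
  C1: -2y1 - y3 ≤ -7
  C2: -2y1 - y2 ≤ -8
  y1, y2, y3 ≥ 0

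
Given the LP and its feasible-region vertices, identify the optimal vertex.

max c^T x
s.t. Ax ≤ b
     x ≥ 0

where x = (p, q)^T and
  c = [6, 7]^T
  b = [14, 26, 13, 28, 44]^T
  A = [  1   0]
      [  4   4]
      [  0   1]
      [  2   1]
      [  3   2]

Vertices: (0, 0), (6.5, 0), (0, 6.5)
Evaluating z = 6p + 7q at each vertex:
  (0, 0): z = 0
  (6.5, 0): z = 39
  (0, 6.5): z = 45.5

The largest value is z = 45.5, attained at (0, 6.5).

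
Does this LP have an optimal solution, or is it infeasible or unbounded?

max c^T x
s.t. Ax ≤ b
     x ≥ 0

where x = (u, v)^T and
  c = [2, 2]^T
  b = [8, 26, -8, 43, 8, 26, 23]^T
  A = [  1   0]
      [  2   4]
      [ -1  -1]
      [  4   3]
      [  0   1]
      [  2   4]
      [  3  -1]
The point (8, 2.5) satisfies every constraint, so the LP is feasible; the constraints give u ≤ 8 and v ≤ 8, which with u, v ≥ 0 keep the feasible region inside a bounded box. A feasible, bounded LP attains a finite optimum at a vertex.

Bounded optimum: z* = 21 at (8, 2.5).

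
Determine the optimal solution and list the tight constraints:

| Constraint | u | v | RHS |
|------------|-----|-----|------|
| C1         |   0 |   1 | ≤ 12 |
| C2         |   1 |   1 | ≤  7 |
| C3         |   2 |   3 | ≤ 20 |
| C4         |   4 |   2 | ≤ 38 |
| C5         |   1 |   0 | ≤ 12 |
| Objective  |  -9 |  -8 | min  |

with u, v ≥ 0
Optimal: u = 7, v = 0
Slack at optimum:
  C1: slack = 12
  C2: slack = 0 (binding)
  C3: slack = 6
  C4: slack = 10
  C5: slack = 5
  u ≥ 0: u = 7
  v ≥ 0: v = 0 (binding)
Binding constraints: C2, v ≥ 0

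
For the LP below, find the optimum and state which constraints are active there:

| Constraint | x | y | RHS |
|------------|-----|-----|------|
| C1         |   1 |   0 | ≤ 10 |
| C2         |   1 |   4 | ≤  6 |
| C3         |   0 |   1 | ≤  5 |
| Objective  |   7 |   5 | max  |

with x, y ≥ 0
Optimal: x = 6, y = 0
Slack at optimum:
  C1: slack = 4
  C2: slack = 0 (binding)
  C3: slack = 5
  x ≥ 0: x = 6
  y ≥ 0: y = 0 (binding)
Binding constraints: C2, y ≥ 0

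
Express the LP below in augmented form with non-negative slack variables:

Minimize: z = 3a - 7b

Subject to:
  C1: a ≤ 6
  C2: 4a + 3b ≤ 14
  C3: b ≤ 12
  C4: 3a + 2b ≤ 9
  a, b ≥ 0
min z = 3a - 7b

s.t.
  a + s1 = 6
  4a + 3b + s2 = 14
  b + s3 = 12
  3a + 2b + s4 = 9
  a, b, s1, s2, s3, s4 ≥ 0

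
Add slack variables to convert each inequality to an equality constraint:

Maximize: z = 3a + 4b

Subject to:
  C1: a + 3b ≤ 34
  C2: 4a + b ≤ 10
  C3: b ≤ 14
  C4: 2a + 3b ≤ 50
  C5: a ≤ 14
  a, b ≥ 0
max z = 3a + 4b

s.t.
  a + 3b + s1 = 34
  4a + b + s2 = 10
  b + s3 = 14
  2a + 3b + s4 = 50
  a + s5 = 14
  a, b, s1, s2, s3, s4, s5 ≥ 0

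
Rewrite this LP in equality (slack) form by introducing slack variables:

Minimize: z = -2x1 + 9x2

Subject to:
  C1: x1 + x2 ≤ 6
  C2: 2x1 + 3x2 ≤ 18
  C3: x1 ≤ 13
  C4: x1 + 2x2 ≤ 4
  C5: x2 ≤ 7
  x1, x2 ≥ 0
min z = -2x1 + 9x2

s.t.
  x1 + x2 + s1 = 6
  2x1 + 3x2 + s2 = 18
  x1 + s3 = 13
  x1 + 2x2 + s4 = 4
  x2 + s5 = 7
  x1, x2, s1, s2, s3, s4, s5 ≥ 0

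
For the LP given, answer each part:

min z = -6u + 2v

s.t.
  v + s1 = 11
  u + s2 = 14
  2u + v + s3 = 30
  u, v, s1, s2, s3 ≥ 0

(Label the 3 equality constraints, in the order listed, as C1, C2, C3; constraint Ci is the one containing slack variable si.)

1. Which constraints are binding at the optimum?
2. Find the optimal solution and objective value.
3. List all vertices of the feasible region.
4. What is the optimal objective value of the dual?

1. C2, v ≥ 0
2. u = 14, v = 0, z = -84
3. (0, 0), (14, 0), (14, 2), (9.5, 11), (0, 11)
4. -84 (by strong duality, equal to the primal optimum)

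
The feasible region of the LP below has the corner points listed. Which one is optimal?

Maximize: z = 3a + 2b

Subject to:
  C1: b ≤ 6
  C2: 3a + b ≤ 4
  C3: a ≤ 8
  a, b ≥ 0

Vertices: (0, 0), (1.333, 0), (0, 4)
(0, 4) with z = 8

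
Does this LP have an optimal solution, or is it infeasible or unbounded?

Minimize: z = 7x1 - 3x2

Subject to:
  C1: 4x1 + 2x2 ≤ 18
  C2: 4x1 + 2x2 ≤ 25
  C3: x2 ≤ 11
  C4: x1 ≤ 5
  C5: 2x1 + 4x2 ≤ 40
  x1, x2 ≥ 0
The point (0, 9) satisfies every constraint, so the LP is feasible; the constraints give x1 ≤ 5 and x2 ≤ 11, which with x1, x2 ≥ 0 keep the feasible region inside a bounded box. A feasible, bounded LP attains a finite optimum at a vertex.

Evaluating z = 7x1 - 3x2 at each vertex:
  (0, 0): z = 0
  (4.5, 0): z = 31.5
  (0, 9): z = -27

The LP has an optimal solution: (0, 9) with z = -27.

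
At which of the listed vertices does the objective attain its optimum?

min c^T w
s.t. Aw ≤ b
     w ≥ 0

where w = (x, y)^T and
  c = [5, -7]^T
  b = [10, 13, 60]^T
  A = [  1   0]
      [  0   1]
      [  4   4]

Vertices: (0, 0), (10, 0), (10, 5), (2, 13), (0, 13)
Evaluating z = 5x - 7y at each vertex:
  (0, 0): z = 0
  (10, 0): z = 50
  (10, 5): z = 15
  (2, 13): z = -81
  (0, 13): z = -91

The smallest value is z = -91, attained at (0, 13).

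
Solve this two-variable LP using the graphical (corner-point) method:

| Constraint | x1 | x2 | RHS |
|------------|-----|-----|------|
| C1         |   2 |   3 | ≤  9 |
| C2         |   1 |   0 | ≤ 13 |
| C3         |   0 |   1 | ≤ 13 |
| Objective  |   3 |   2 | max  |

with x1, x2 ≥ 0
Each vertex is the intersection of two constraint boundaries that also satisfies all remaining constraints:
  x1 = 0 and x2 = 0 → (0, 0)
  2x1 + 3x2 = 9 and x2 = 0 → (4.5, 0)
  2x1 + 3x2 = 9 and x1 = 0 → (0, 3)

Evaluating z = 3x1 + 2x2 at each vertex:
  (0, 0): z = 0
  (4.5, 0): z = 13.5
  (0, 3): z = 6

The maximum is at (4.5, 0) with z = 13.5.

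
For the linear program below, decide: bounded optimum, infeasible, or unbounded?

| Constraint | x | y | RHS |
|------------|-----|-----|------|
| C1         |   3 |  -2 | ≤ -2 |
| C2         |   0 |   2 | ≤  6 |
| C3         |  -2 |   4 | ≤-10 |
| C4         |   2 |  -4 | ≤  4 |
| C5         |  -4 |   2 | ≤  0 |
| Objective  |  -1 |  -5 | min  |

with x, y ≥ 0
C4 requires 2x - 4y ≤ 4, while C3 (-2x + 4y ≤ -10) is equivalent to 2x - 4y ≥ 10. Together they would need 10 ≤ 2x - 4y ≤ 4, which is impossible since 10 > 4. No point satisfies all constraints.

The feasible region is empty; the LP is infeasible.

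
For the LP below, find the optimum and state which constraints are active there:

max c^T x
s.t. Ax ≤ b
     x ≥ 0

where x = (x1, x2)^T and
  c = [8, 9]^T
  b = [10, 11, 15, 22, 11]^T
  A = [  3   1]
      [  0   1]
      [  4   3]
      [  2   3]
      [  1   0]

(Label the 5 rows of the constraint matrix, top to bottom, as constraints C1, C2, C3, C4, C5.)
Optimal: x1 = 0, x2 = 5
Binding: C3, x1 ≥ 0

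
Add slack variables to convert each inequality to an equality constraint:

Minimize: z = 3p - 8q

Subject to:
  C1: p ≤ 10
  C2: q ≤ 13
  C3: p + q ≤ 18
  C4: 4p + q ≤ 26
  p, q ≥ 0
min z = 3p - 8q

s.t.
  p + s1 = 10
  q + s2 = 13
  p + q + s3 = 18
  4p + q + s4 = 26
  p, q, s1, s2, s3, s4 ≥ 0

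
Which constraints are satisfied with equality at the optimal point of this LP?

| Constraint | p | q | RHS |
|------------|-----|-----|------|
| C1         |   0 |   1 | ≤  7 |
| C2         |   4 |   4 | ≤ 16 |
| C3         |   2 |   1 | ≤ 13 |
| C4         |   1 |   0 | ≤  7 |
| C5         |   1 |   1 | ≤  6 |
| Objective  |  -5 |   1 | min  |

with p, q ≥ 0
Optimal: p = 4, q = 0
Slack at optimum:
  C1: slack = 7
  C2: slack = 0 (binding)
  C3: slack = 5
  C4: slack = 3
  C5: slack = 2
  p ≥ 0: p = 4
  q ≥ 0: q = 0 (binding)
Binding constraints: C2, q ≥ 0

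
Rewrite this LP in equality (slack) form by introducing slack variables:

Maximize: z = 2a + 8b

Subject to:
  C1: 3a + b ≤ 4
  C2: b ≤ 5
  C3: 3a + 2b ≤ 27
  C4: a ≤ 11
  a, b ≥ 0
max z = 2a + 8b

s.t.
  3a + b + s1 = 4
  b + s2 = 5
  3a + 2b + s3 = 27
  a + s4 = 11
  a, b, s1, s2, s3, s4 ≥ 0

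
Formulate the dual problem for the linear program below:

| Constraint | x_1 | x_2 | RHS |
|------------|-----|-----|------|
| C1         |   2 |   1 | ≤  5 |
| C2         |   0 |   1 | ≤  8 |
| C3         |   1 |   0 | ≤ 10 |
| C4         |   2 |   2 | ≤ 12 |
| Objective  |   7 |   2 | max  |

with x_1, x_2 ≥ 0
Minimize: z = 5y1 + 8y2 + 10y3 + 12y4

Subject to:
  C1: -2y1 - y3 - 2y4 ≤ -7
  C2: -y1 - y2 - 2y4 ≤ -2
  y1, y2, y3, y4 ≥ 0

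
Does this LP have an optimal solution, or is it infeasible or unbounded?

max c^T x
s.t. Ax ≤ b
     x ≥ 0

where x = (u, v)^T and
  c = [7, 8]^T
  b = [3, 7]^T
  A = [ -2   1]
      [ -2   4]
Feasible point: (0, 0) satisfies every constraint, so the LP is feasible.
Direction d = (1, 0): for each constraint row a, a·d ≤ 0 —
  (-2)(1) + (1)(0) = -2 ≤ 0
  (-2)(1) + (4)(0) = -2 ≤ 0
and d ≥ 0, so (0, 0) + t·d stays feasible for every t ≥ 0. Along this ray z = 7u + 8v changes by 7 per unit t, so z → +∞.

The LP is unbounded; z can be made arbitrarily large.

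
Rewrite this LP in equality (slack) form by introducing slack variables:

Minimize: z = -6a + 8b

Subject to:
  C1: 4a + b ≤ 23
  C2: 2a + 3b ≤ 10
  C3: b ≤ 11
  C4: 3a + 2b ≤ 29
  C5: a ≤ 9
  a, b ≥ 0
min z = -6a + 8b

s.t.
  4a + b + s1 = 23
  2a + 3b + s2 = 10
  b + s3 = 11
  3a + 2b + s4 = 29
  a + s5 = 9
  a, b, s1, s2, s3, s4, s5 ≥ 0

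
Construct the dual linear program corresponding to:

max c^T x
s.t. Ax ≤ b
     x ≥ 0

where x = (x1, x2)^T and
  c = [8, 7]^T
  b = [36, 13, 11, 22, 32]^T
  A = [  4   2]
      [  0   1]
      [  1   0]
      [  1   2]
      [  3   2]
Minimize: z = 36y1 + 13y2 + 11y3 + 22y4 + 32y5

Subject to:
  C1: -4y1 - y3 - y4 - 3y5 ≤ -8
  C2: -2y1 - y2 - 2y4 - 2y5 ≤ -7
  y1, y2, y3, y4, y5 ≥ 0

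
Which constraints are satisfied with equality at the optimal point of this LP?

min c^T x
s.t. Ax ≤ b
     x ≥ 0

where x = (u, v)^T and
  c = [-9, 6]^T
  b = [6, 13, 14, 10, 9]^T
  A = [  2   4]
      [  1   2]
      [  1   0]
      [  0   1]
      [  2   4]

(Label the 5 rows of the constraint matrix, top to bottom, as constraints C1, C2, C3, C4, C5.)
Optimal: u = 3, v = 0
Slack at optimum:
  C1: slack = 0 (binding)
  C2: slack = 10
  C3: slack = 11
  C4: slack = 10
  C5: slack = 3
  u ≥ 0: u = 3
  v ≥ 0: v = 0 (binding)
Binding constraints: C1, v ≥ 0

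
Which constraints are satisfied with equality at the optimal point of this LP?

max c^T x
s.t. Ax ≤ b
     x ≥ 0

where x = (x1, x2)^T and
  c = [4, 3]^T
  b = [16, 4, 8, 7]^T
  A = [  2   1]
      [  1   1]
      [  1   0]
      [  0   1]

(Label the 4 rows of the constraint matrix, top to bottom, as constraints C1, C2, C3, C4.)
Optimal: x1 = 4, x2 = 0
Slack at optimum:
  C1: slack = 8
  C2: slack = 0 (binding)
  C3: slack = 4
  C4: slack = 7
  x1 ≥ 0: x1 = 4
  x2 ≥ 0: x2 = 0 (binding)
Binding constraints: C2, x2 ≥ 0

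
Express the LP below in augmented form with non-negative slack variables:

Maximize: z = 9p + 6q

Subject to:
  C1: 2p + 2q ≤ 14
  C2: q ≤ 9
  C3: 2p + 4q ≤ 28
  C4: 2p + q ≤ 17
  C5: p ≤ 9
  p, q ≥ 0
max z = 9p + 6q

s.t.
  2p + 2q + s1 = 14
  q + s2 = 9
  2p + 4q + s3 = 28
  2p + q + s4 = 17
  p + s5 = 9
  p, q, s1, s2, s3, s4, s5 ≥ 0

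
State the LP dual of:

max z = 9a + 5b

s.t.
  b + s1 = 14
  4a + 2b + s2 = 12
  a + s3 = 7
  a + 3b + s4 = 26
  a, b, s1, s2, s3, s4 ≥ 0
Minimize: z = 14y1 + 12y2 + 7y3 + 26y4

Subject to:
  C1: -4y2 - y3 - y4 ≤ -9
  C2: -y1 - 2y2 - 3y4 ≤ -5
  y1, y2, y3, y4 ≥ 0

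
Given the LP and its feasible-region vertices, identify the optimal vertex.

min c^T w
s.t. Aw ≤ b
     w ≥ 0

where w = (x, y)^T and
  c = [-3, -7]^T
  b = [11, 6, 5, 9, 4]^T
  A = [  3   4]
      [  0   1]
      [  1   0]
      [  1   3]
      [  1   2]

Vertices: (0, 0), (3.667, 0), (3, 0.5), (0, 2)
Evaluating z = -3x - 7y at each vertex:
  (0, 0): z = 0
  (3.667, 0): z = -11
  (3, 0.5): z = -12.5
  (0, 2): z = -14

The smallest value is z = -14, attained at (0, 2).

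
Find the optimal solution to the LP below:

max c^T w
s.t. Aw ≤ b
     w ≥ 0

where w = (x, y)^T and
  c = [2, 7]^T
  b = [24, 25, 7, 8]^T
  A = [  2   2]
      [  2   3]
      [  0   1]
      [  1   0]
Each vertex is the intersection of two constraint boundaries that also satisfies all remaining constraints:
  x = 0 and y = 0 → (0, 0)
  x = 8 and y = 0 → (8, 0)
  2x + 3y = 25 and x = 8 → (8, 3)
  2x + 3y = 25 and y = 7 → (2, 7)
  y = 7 and x = 0 → (0, 7)

Evaluating z = 2x + 7y at each vertex:
  (0, 0): z = 0
  (8, 0): z = 16
  (8, 3): z = 37
  (2, 7): z = 53
  (0, 7): z = 49

The maximum is at (2, 7) with z = 53.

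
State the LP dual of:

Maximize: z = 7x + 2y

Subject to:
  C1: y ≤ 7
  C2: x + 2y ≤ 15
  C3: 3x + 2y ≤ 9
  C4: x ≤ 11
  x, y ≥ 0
Minimize: z = 7y1 + 15y2 + 9y3 + 11y4

Subject to:
  C1: -y2 - 3y3 - y4 ≤ -7
  C2: -y1 - 2y2 - 2y3 ≤ -2
  y1, y2, y3, y4 ≥ 0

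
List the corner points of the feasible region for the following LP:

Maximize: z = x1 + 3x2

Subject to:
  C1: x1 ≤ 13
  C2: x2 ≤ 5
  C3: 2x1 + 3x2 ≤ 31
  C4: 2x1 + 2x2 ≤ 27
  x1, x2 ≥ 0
Each vertex is the intersection of two constraint boundaries that also satisfies all remaining constraints:
  x1 = 0 and x2 = 0 → (0, 0)
  x1 = 13 and x2 = 0 → (13, 0)
  x1 = 13 and 2x1 + 2x2 = 27 → (13, 0.5)
  2x1 + 3x2 = 31 and 2x1 + 2x2 = 27 → (9.5, 4)
  x2 = 5 and 2x1 + 3x2 = 31 → (8, 5)
  x2 = 5 and x1 = 0 → (0, 5)

Vertices: (0, 0), (13, 0), (13, 0.5), (9.5, 4), (8, 5), (0, 5)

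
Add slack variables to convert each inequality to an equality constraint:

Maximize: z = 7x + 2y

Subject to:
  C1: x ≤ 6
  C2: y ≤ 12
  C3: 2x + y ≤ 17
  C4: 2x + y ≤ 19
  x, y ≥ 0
max z = 7x + 2y

s.t.
  x + s1 = 6
  y + s2 = 12
  2x + y + s3 = 17
  2x + y + s4 = 19
  x, y, s1, s2, s3, s4 ≥ 0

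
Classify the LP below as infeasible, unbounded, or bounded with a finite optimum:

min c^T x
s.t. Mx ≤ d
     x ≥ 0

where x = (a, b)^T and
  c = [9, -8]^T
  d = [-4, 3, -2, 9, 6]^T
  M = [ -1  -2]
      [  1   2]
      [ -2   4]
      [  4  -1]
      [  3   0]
One constraint requires a + 2b ≤ 3, while the constraint -a - 2b ≤ -4 is equivalent to a + 2b ≥ 4. Together they would need 4 ≤ a + 2b ≤ 3, which is impossible since 4 > 3. No point satisfies all constraints.

Infeasible — the constraint set is empty.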